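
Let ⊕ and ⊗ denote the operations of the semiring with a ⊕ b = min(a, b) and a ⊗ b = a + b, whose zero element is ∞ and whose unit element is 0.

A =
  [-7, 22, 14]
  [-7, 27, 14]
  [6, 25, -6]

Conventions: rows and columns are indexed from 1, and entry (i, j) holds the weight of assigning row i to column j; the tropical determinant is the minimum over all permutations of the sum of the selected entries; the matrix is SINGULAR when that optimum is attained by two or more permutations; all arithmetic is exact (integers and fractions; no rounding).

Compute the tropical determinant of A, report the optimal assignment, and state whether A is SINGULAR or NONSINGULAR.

σ = (1, 2, 3): (-7) + 27 + (-6) = 14
σ = (1, 3, 2): (-7) + 14 + 25 = 32
σ = (2, 1, 3): 22 + (-7) + (-6) = 9
σ = (2, 3, 1): 22 + 14 + 6 = 42
σ = (3, 1, 2): 14 + (-7) + 25 = 32
σ = (3, 2, 1): 14 + 27 + 6 = 47
Optimal value attained by: σ = (2, 1, 3).
Answer: det⊕(A) = 9; verdict: NONSINGULAR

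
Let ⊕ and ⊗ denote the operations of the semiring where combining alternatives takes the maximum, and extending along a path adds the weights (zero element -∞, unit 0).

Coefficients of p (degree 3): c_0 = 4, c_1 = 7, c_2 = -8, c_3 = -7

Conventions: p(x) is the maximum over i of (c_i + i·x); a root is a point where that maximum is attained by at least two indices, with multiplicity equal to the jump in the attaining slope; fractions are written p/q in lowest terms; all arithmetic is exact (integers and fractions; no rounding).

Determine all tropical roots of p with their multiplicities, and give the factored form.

hull edge (i=0, c=4) to (i=1, c=7): slope 3, span 1
hull edge (i=1, c=7) to (i=3, c=-7): slope -7, span 2
Factored form: p(x) = -7 ⊗ (x ⊕ (-3)) ⊗ (x ⊕ 7) ⊗ (x ⊕ 7)
Answer: roots = -3 (mult 1), 7 (mult 2)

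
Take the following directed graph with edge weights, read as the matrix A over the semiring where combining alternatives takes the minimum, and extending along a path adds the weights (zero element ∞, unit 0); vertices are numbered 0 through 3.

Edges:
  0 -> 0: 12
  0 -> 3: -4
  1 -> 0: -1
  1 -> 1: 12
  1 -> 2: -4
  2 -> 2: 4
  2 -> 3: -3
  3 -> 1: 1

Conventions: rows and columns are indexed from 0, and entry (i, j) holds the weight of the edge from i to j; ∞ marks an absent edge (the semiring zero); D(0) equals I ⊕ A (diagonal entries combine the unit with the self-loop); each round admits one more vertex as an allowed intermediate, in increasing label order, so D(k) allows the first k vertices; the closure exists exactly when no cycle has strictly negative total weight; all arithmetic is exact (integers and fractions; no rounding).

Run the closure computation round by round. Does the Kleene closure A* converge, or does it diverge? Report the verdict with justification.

D(0):
  [0, ∞, ∞, -4]
  [-1, 0, -4, ∞]
  [∞, ∞, 0, -3]
  [∞, 1, ∞, 0]
D(1):
  [0, ∞, ∞, -4]
  [-1, 0, -4, -5]
  [∞, ∞, 0, -3]
  [∞, 1, ∞, 0]
Detection: at round 2, diagonal entry (3, 3) turns strictly negative.
Key observation: the cycle 3->1->0->3 has total weight 1 + (-1) + (-4), which is strictly negative.
Answer: DIVERGES — negative cycle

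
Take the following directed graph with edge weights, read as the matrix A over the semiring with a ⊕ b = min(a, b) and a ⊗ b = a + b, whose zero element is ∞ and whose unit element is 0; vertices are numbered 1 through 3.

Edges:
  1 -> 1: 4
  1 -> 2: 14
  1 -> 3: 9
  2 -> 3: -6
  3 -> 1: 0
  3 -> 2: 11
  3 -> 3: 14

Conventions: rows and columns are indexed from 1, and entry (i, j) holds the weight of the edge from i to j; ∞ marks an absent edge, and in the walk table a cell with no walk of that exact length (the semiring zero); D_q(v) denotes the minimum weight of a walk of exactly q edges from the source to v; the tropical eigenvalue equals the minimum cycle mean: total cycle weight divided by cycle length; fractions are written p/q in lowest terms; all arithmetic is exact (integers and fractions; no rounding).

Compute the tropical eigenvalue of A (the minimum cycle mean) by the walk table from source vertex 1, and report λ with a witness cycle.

q=0: [0, ∞, ∞]
q=1: [4, 14, 9]
q=2: [8, 18, 8]
q=3: [8, 19, 12]
Optimal cycle mean attained by: cycle 2->3->2, total (-6) + 11, length 2.
Answer: λ = 5/2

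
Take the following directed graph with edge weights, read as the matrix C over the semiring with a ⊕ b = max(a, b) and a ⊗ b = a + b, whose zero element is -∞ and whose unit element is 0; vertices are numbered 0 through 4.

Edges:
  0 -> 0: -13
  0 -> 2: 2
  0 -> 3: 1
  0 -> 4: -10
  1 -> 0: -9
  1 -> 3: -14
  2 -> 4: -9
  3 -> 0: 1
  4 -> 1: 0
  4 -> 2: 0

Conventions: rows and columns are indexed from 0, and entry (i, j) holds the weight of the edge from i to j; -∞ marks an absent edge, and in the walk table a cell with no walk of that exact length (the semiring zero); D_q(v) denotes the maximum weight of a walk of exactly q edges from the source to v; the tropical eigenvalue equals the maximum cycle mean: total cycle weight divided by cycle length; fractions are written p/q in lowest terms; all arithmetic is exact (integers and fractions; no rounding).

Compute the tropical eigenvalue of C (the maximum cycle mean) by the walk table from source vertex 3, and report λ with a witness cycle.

q=0: [-∞, -∞, -∞, 0, -∞]
q=1: [1, -∞, -∞, -∞, -∞]
q=2: [-12, -∞, 3, 2, -9]
q=3: [3, -9, -9, -11, -6]
q=4: [-10, -6, 5, 4, -7]
q=5: [5, -7, -7, -9, -4]
Optimal cycle mean attained by: cycle 0->3->0, total 1 + 1, length 2.
Answer: λ = 1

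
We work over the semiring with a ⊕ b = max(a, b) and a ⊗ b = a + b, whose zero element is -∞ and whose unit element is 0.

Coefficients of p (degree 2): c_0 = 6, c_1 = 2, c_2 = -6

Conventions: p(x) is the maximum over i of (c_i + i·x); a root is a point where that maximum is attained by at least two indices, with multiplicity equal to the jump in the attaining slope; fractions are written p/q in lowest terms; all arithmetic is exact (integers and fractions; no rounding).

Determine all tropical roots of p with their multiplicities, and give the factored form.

hull edge (i=0, c=6) to (i=1, c=2): slope -4, span 1
hull edge (i=1, c=2) to (i=2, c=-6): slope -8, span 1
Factored form: p(x) = -6 ⊗ (x ⊕ 4) ⊗ (x ⊕ 8)
Answer: roots = 4 (mult 1), 8 (mult 1)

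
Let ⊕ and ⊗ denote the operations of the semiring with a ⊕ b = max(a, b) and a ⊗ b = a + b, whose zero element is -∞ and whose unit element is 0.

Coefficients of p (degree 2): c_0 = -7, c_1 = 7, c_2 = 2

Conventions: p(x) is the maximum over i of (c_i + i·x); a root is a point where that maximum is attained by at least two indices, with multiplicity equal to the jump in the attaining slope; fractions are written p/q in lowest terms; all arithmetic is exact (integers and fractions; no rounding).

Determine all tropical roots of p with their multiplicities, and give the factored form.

hull edge (i=0, c=-7) to (i=1, c=7): slope 14, span 1
hull edge (i=1, c=7) to (i=2, c=2): slope -5, span 1
Factored form: p(x) = 2 ⊗ (x ⊕ (-14)) ⊗ (x ⊕ 5)
Answer: roots = -14 (mult 1), 5 (mult 1)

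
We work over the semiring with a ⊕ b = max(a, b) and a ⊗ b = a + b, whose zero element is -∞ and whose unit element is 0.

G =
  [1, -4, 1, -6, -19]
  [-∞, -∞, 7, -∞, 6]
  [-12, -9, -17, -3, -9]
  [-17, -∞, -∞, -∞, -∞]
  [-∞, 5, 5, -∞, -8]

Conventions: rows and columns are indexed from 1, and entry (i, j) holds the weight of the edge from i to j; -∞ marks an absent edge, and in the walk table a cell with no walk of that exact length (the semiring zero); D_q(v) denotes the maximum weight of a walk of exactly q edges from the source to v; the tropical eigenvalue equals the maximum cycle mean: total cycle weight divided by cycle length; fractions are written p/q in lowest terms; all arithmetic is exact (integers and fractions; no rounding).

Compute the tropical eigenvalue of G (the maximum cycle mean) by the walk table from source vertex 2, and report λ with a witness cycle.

q=0: [-∞, 0, -∞, -∞, -∞]
q=1: [-∞, -∞, 7, -∞, 6]
q=2: [-5, 11, 11, 4, -2]
q=3: [-1, 3, 18, 8, 17]
q=4: [6, 22, 22, 15, 9]
q=5: [10, 14, 29, 19, 28]
Optimal cycle mean attained by: cycle 2->5->2, total 6 + 5, length 2.
Answer: λ = 11/2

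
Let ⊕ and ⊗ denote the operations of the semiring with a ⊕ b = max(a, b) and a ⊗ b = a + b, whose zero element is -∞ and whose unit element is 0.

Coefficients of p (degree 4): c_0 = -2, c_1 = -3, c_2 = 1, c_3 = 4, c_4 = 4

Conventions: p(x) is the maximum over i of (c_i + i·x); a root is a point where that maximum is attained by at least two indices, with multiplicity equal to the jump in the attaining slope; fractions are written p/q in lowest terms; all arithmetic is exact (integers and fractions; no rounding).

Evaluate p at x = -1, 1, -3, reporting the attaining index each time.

p(-1) = max(-2+0·(-1)=-2, -3+1·(-1)=-4, 1+2·(-1)=-1, 4+3·(-1)=1, 4+4·(-1)=0) = 1 (attained by i=3)
p(1) = max(-2+0·1=-2, -3+1·1=-2, 1+2·1=3, 4+3·1=7, 4+4·1=8) = 8 (attained by i=4)
p(-3) = max(-2+0·(-3)=-2, -3+1·(-3)=-6, 1+2·(-3)=-5, 4+3·(-3)=-5, 4+4·(-3)=-8) = -2 (attained by i=0)
Answer: p(-1) = 1; p(1) = 8; p(-3) = -2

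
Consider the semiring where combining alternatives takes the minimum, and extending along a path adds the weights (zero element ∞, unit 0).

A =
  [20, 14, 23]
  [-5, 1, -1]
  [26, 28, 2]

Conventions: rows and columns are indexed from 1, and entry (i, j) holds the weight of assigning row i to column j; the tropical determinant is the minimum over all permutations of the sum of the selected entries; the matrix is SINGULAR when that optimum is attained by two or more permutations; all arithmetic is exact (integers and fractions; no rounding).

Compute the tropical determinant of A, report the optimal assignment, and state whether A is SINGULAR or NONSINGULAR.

σ = (1, 2, 3): 20 + 1 + 2 = 23
σ = (1, 3, 2): 20 + (-1) + 28 = 47
σ = (2, 1, 3): 14 + (-5) + 2 = 11
σ = (2, 3, 1): 14 + (-1) + 26 = 39
σ = (3, 1, 2): 23 + (-5) + 28 = 46
σ = (3, 2, 1): 23 + 1 + 26 = 50
Optimal value attained by: σ = (2, 1, 3).
Answer: det⊕(A) = 11; verdict: NONSINGULAR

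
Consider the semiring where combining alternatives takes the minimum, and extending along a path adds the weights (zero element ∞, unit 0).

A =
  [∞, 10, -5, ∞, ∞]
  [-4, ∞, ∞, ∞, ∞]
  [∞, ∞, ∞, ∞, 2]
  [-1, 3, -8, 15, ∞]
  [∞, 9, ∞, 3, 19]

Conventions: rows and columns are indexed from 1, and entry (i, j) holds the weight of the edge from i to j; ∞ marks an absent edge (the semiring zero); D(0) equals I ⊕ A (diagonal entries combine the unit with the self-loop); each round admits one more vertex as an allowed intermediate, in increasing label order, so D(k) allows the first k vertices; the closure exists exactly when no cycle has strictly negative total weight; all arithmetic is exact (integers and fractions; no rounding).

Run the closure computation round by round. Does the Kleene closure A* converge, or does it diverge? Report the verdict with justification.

D(0):
  [0, 10, -5, ∞, ∞]
  [-4, 0, ∞, ∞, ∞]
  [∞, ∞, 0, ∞, 2]
  [-1, 3, -8, 0, ∞]
  [∞, 9, ∞, 3, 0]
D(1):
  [0, 10, -5, ∞, ∞]
  [-4, 0, -9, ∞, ∞]
  [∞, ∞, 0, ∞, 2]
  [-1, 3, -8, 0, ∞]
  [∞, 9, ∞, 3, 0]
D(2):
  [0, 10, -5, ∞, ∞]
  [-4, 0, -9, ∞, ∞]
  [∞, ∞, 0, ∞, 2]
  [-1, 3, -8, 0, ∞]
  [5, 9, 0, 3, 0]
D(3):
  [0, 10, -5, ∞, -3]
  [-4, 0, -9, ∞, -7]
  [∞, ∞, 0, ∞, 2]
  [-1, 3, -8, 0, -6]
  [5, 9, 0, 3, 0]
Detection: at round 4, diagonal entry (5, 5) turns strictly negative.
Key observation: the cycle 5->4->1->3->5 has total weight 3 + (-1) + (-5) + 2, which is strictly negative.
Answer: DIVERGES — negative cycle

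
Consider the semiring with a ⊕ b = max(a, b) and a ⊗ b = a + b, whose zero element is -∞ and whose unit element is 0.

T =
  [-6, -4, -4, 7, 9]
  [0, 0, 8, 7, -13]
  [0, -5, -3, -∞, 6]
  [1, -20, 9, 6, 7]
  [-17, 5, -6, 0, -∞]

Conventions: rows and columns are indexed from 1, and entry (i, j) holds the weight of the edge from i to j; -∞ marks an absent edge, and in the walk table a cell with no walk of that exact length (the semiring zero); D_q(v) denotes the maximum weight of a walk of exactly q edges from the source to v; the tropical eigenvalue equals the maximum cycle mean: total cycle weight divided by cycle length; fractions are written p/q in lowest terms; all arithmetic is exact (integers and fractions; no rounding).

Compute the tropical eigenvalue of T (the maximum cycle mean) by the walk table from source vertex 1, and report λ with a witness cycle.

q=0: [0, -∞, -∞, -∞, -∞]
q=1: [-6, -4, -4, 7, 9]
q=2: [8, 14, 16, 13, 14]
q=3: [16, 19, 22, 21, 22]
q=4: [22, 27, 30, 27, 28]
q=5: [30, 33, 36, 34, 36]
Optimal cycle mean attained by: cycle 2->4->3->5->2, total 7 + 9 + 6 + 5, length 4.
Answer: λ = 27/4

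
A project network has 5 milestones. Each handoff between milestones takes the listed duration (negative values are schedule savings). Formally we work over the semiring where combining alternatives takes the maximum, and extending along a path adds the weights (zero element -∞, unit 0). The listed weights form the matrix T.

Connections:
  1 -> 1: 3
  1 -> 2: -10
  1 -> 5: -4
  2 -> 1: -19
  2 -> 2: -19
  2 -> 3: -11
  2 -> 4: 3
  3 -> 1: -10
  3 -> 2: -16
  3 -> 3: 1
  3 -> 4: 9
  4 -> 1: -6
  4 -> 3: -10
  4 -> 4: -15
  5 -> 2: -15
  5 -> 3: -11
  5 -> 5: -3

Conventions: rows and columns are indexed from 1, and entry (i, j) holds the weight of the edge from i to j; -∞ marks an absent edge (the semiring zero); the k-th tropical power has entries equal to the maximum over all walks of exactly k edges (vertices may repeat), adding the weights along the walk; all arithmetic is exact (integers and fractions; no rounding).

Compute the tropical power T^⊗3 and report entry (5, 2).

T^⊗2:
  [6, -7, -15, -7, -1]
  [-3, -27, -7, -2, -23]
  [3, -15, 2, 10, -14]
  [-3, -16, -9, -1, -10]
  [-21, -18, -10, -2, -6]
T^⊗3:
  [9, -4, -12, -4, 2]
  [0, -13, -6, 2, -7]
  [6, -7, 3, 11, -1]
  [0, -13, -8, 0, -7]
  [-8, -21, -9, -1, -9]
Key observation: the optimum is the walk 5->5->5->2, with weight (-3) + (-3) + (-15) = -21.
Optimal value attained by: walk 5->5->5->2.
Answer: (T^⊗3)[5][2] = -21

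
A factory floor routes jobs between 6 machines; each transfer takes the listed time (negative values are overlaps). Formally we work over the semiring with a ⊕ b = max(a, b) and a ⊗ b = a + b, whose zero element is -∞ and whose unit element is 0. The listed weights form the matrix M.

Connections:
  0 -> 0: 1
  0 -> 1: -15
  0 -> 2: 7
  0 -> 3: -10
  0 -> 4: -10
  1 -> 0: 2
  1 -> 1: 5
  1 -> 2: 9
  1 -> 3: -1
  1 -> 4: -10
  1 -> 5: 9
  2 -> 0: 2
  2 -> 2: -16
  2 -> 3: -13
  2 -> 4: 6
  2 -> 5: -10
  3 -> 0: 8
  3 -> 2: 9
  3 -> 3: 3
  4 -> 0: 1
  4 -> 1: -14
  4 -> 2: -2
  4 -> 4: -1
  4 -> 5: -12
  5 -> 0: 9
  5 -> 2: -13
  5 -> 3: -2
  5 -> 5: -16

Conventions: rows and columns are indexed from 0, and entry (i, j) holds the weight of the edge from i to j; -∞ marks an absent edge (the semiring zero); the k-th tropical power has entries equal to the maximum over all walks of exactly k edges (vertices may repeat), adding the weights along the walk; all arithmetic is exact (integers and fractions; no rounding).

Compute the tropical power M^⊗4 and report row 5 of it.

M^⊗2:
  [9, -10, 8, -6, 13, -3]
  [18, 10, 14, 7, 15, 14]
  [7, -8, 9, -8, 5, -6]
  [11, -7, 15, 6, 15, -1]
  [2, -9, 8, -9, 4, -5]
  [10, -6, 16, 1, -1, -23]
M^⊗3:
  [14, -1, 16, -1, 14, 1]
  [23, 15, 25, 12, 20, 19]
  [11, -3, 14, -3, 15, 1]
  [17, 1, 18, 9, 21, 5]
  [10, -4, 9, -5, 14, 0]
  [18, -1, 17, 4, 22, 6]
M^⊗4:
  [18, 4, 21, 4, 22, 8]
  [28, 20, 30, 17, 31, 24]
  [16, 2, 18, 1, 20, 6]
  [22, 7, 24, 12, 24, 10]
  [15, 1, 17, 0, 15, 5]
  [23, 8, 25, 8, 23, 10]
Answer: row 5 of M^⊗4 = [23, 8, 25, 8, 23, 10]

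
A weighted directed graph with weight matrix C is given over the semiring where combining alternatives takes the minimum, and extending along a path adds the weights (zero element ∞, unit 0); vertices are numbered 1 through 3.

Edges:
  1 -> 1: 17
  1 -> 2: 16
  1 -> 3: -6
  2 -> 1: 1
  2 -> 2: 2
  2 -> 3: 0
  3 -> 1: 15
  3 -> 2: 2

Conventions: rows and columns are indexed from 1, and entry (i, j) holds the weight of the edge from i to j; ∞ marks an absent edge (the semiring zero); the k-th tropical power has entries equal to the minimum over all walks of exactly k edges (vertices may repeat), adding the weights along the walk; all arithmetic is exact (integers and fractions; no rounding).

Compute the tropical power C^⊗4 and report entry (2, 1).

C^⊗2:
  [9, -4, 11]
  [3, 2, -5]
  [3, 4, 2]
C^⊗3:
  [-3, -2, -4]
  [3, -3, -3]
  [5, 4, -3]
C^⊗4:
  [-1, -2, -9]
  [-2, -1, -3]
  [5, -1, -1]
Key observation: the optimum is the walk 2->1->3->2->1, with weight 1 + (-6) + 2 + 1 = -2.
Optimal value attained by: walk 2->1->3->2->1.
Answer: (C^⊗4)[2][1] = -2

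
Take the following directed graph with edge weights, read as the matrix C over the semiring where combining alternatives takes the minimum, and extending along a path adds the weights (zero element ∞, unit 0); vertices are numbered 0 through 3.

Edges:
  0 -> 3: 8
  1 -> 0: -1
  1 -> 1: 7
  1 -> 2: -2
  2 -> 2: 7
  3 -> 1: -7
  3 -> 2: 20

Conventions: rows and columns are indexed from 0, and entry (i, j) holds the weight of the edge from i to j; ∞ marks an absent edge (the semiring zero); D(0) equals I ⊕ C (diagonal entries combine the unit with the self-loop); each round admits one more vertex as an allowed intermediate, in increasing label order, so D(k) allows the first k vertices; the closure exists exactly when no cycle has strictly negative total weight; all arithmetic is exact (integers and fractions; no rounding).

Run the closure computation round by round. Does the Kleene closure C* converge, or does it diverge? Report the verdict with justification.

D(0):
  [0, ∞, ∞, 8]
  [-1, 0, -2, ∞]
  [∞, ∞, 0, ∞]
  [∞, -7, 20, 0]
D(1):
  [0, ∞, ∞, 8]
  [-1, 0, -2, 7]
  [∞, ∞, 0, ∞]
  [∞, -7, 20, 0]
D(2):
  [0, ∞, ∞, 8]
  [-1, 0, -2, 7]
  [∞, ∞, 0, ∞]
  [-8, -7, -9, 0]
D(3):
  [0, ∞, ∞, 8]
  [-1, 0, -2, 7]
  [∞, ∞, 0, ∞]
  [-8, -7, -9, 0]
D(4):
  [0, 1, -1, 8]
  [-1, 0, -2, 7]
  [∞, ∞, 0, ∞]
  [-8, -7, -9, 0]
Key observation: every diagonal entry stays at the unit through all rounds, so no improving cycle exists.
Answer: CONVERGES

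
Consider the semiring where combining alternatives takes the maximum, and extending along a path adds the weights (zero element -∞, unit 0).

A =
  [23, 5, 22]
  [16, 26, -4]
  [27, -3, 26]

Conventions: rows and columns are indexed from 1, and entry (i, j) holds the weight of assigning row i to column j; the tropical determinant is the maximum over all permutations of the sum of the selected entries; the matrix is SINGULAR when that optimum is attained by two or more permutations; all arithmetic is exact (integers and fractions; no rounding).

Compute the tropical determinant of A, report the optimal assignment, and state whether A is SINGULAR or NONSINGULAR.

σ = (1, 2, 3): 23 + 26 + 26 = 75
σ = (1, 3, 2): 23 + (-4) + (-3) = 16
σ = (2, 1, 3): 5 + 16 + 26 = 47
σ = (2, 3, 1): 5 + (-4) + 27 = 28
σ = (3, 1, 2): 22 + 16 + (-3) = 35
σ = (3, 2, 1): 22 + 26 + 27 = 75
Optimal value attained by: σ = (1, 2, 3).
Answer: det⊕(A) = 75; verdict: SINGULAR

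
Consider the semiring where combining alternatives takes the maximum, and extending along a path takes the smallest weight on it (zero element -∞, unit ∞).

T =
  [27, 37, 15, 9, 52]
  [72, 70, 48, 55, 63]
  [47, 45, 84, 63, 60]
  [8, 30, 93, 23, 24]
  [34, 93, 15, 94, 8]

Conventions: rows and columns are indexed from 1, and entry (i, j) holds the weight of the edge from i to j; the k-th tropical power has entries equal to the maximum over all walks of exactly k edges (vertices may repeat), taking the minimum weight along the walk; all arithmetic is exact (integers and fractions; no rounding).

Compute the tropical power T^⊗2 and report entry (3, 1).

T^⊗2:
  [37, 52, 37, 52, 37]
  [70, 70, 55, 63, 63]
  [47, 60, 84, 63, 60]
  [47, 45, 84, 63, 60]
  [72, 70, 93, 55, 63]
Key observation: the optimum is the walk 3->3->1, with weight 84 min 47 = 47.
Optimal value attained by: walk 3->3->1.
Answer: (T^⊗2)[3][1] = 47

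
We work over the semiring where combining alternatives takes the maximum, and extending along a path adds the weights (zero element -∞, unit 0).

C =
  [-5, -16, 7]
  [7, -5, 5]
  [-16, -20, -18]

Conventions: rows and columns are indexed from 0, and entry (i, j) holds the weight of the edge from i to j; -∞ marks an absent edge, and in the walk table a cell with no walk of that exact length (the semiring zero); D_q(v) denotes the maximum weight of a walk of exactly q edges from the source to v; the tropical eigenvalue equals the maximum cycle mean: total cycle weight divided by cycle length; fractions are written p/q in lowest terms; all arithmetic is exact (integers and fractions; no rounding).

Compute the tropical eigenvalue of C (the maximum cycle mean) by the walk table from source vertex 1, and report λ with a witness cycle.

q=0: [-∞, 0, -∞]
q=1: [7, -5, 5]
q=2: [2, -9, 14]
q=3: [-2, -6, 9]
Optimal cycle mean attained by: cycle 0->2->1->0, total 7 + (-20) + 7, length 3.
Answer: λ = -2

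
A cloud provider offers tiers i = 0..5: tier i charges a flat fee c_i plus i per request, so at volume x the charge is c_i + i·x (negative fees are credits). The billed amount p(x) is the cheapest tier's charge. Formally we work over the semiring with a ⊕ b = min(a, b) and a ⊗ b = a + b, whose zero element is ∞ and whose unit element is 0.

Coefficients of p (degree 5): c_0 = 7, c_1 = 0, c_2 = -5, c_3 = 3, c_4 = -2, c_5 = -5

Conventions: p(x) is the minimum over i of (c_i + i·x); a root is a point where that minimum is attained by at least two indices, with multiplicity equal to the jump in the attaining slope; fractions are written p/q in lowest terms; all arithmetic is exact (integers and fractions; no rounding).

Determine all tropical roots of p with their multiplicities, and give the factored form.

hull edge (i=0, c=7) to (i=1, c=0): slope -7, span 1
hull edge (i=1, c=0) to (i=2, c=-5): slope -5, span 1
hull edge (i=2, c=-5) to (i=5, c=-5): slope 0, span 3
Factored form: p(x) = -5 ⊗ (x ⊕ 0) ⊗ (x ⊕ 0) ⊗ (x ⊕ 0) ⊗ (x ⊕ 5) ⊗ (x ⊕ 7)
Answer: roots = 0 (mult 3), 5 (mult 1), 7 (mult 1)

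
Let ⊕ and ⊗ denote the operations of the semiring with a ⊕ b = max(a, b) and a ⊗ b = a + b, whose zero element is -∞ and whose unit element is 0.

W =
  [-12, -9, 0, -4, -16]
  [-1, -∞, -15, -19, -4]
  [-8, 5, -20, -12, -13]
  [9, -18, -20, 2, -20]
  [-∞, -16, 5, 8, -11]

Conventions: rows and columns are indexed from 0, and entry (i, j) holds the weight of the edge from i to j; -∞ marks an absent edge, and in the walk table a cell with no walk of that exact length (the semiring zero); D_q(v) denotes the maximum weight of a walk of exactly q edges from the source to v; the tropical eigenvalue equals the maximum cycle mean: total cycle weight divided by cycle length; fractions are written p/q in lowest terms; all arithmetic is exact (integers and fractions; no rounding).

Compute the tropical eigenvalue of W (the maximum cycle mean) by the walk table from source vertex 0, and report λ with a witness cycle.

q=0: [0, -∞, -∞, -∞, -∞]
q=1: [-12, -9, 0, -4, -16]
q=2: [5, 5, -11, -2, -13]
q=3: [7, -4, 5, 1, 1]
q=4: [10, 10, 7, 9, -8]
q=5: [18, 12, 10, 11, 6]
Optimal cycle mean attained by: cycle 0->2->1->4->3->0, total 0 + 5 + (-4) + 8 + 9, length 5.
Answer: λ = 18/5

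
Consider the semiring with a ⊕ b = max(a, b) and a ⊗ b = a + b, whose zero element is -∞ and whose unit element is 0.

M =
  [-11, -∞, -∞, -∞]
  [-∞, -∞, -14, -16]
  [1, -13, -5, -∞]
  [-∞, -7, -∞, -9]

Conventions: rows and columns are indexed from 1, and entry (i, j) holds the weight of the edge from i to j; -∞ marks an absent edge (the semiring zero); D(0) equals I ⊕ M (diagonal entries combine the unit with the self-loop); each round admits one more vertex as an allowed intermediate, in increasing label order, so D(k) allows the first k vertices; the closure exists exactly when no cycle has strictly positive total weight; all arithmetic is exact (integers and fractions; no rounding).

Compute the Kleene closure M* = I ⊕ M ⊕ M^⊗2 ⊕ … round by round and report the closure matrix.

D(0):
  [0, -∞, -∞, -∞]
  [-∞, 0, -14, -16]
  [1, -13, 0, -∞]
  [-∞, -7, -∞, 0]
D(1):
  [0, -∞, -∞, -∞]
  [-∞, 0, -14, -16]
  [1, -13, 0, -∞]
  [-∞, -7, -∞, 0]
D(2):
  [0, -∞, -∞, -∞]
  [-∞, 0, -14, -16]
  [1, -13, 0, -29]
  [-∞, -7, -21, 0]
D(3):
  [0, -∞, -∞, -∞]
  [-13, 0, -14, -16]
  [1, -13, 0, -29]
  [-20, -7, -21, 0]
D(4):
  [0, -∞, -∞, -∞]
  [-13, 0, -14, -16]
  [1, -13, 0, -29]
  [-20, -7, -21, 0]
Answer: M* = [[0, -∞, -∞, -∞], [-13, 0, -14, -16], [1, -13, 0, -29], [-20, -7, -21, 0]]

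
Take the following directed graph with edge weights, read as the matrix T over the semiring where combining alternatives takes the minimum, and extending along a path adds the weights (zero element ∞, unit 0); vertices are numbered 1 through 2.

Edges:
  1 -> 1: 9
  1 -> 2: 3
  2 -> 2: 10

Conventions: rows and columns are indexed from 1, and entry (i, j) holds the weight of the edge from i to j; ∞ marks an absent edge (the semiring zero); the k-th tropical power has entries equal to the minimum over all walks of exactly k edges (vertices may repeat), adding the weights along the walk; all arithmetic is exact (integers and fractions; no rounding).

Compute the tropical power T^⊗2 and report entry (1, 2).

T^⊗2:
  [18, 12]
  [∞, 20]
Key observation: the optimum is the walk 1->1->2, with weight 9 + 3 = 12.
Optimal value attained by: walk 1->1->2.
Answer: (T^⊗2)[1][2] = 12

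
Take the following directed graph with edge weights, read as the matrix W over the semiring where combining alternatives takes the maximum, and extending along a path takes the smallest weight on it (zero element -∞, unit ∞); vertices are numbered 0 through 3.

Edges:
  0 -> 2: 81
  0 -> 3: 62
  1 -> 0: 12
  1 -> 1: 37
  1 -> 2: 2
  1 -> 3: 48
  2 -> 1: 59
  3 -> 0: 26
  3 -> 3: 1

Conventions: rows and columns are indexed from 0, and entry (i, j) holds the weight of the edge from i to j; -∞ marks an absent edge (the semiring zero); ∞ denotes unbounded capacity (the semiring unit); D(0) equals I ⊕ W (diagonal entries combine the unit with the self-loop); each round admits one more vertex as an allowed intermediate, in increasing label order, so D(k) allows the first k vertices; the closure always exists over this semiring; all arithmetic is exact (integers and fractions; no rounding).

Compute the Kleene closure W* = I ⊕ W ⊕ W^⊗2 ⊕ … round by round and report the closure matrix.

D(0):
  [∞, -∞, 81, 62]
  [12, ∞, 2, 48]
  [-∞, 59, ∞, -∞]
  [26, -∞, -∞, ∞]
D(1):
  [∞, -∞, 81, 62]
  [12, ∞, 12, 48]
  [-∞, 59, ∞, -∞]
  [26, -∞, 26, ∞]
D(2):
  [∞, -∞, 81, 62]
  [12, ∞, 12, 48]
  [12, 59, ∞, 48]
  [26, -∞, 26, ∞]
D(3):
  [∞, 59, 81, 62]
  [12, ∞, 12, 48]
  [12, 59, ∞, 48]
  [26, 26, 26, ∞]
D(4):
  [∞, 59, 81, 62]
  [26, ∞, 26, 48]
  [26, 59, ∞, 48]
  [26, 26, 26, ∞]
Answer: W* = [[∞, 59, 81, 62], [26, ∞, 26, 48], [26, 59, ∞, 48], [26, 26, 26, ∞]]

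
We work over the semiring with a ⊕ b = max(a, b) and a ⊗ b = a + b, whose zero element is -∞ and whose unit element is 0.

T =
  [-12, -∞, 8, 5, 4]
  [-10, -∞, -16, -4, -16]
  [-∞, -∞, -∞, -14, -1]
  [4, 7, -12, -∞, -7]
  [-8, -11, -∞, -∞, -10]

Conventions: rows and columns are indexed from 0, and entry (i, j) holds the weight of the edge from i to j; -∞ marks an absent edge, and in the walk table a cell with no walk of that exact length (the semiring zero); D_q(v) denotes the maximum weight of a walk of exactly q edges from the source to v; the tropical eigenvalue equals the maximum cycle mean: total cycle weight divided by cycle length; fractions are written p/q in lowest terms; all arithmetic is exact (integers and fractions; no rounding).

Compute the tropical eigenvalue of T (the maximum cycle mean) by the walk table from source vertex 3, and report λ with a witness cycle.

q=0: [-∞, -∞, -∞, 0, -∞]
q=1: [4, 7, -12, -∞, -7]
q=2: [-3, -18, 12, 9, 8]
q=3: [13, 16, 5, 2, 11]
q=4: [6, 9, 21, 18, 17]
q=5: [22, 25, 14, 11, 20]
Optimal cycle mean attained by: cycle 0->3->0, total 5 + 4, length 2.
Answer: λ = 9/2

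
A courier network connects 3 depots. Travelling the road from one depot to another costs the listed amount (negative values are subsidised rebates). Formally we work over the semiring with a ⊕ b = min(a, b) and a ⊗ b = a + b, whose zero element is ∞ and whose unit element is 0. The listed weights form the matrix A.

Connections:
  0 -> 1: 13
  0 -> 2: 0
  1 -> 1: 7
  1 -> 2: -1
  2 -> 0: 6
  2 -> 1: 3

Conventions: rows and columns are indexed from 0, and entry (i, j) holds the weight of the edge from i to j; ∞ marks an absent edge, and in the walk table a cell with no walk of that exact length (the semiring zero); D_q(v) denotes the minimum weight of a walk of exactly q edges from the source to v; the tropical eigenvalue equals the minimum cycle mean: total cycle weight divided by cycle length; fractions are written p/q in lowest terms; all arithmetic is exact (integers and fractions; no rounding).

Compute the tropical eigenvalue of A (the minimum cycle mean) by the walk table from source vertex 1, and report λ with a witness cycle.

q=0: [∞, 0, ∞]
q=1: [∞, 7, -1]
q=2: [5, 2, 6]
q=3: [12, 9, 1]
Optimal cycle mean attained by: cycle 1->2->1, total (-1) + 3, length 2.
Answer: λ = 1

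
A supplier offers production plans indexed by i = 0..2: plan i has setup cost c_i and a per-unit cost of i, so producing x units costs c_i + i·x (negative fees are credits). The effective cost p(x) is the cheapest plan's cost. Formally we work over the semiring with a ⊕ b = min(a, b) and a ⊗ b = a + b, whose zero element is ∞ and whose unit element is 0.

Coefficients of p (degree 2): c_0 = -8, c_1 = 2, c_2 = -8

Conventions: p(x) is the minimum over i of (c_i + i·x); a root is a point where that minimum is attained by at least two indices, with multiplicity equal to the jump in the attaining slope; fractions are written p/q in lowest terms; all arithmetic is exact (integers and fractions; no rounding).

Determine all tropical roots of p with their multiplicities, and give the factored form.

hull edge (i=0, c=-8) to (i=2, c=-8): slope 0, span 2
Factored form: p(x) = -8 ⊗ (x ⊕ 0) ⊗ (x ⊕ 0)
Answer: roots = 0 (mult 2)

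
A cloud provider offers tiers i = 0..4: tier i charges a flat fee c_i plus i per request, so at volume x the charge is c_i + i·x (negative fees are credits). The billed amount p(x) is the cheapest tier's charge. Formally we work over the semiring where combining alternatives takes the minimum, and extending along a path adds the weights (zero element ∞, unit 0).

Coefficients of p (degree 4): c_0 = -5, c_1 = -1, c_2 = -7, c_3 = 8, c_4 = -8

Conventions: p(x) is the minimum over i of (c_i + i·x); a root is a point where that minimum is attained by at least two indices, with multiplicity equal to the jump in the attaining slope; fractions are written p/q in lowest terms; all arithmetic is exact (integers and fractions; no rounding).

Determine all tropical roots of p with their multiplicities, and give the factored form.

hull edge (i=0, c=-5) to (i=2, c=-7): slope -1, span 2
hull edge (i=2, c=-7) to (i=4, c=-8): slope -1/2, span 2
Factored form: p(x) = -8 ⊗ (x ⊕ 1/2) ⊗ (x ⊕ 1/2) ⊗ (x ⊕ 1) ⊗ (x ⊕ 1)
Answer: roots = 1/2 (mult 2), 1 (mult 2)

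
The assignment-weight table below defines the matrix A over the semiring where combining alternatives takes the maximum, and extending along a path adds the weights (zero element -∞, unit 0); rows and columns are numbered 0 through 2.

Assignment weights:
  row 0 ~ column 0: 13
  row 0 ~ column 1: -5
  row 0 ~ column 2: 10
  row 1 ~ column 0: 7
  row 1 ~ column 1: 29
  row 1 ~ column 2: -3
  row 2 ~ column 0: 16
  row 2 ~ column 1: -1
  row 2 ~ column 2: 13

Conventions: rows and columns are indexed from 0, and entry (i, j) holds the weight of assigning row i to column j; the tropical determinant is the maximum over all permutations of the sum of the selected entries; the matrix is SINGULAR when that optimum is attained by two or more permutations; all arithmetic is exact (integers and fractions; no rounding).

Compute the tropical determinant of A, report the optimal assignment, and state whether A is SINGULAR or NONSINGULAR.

σ = (0, 1, 2): 13 + 29 + 13 = 55
σ = (0, 2, 1): 13 + (-3) + (-1) = 9
σ = (1, 0, 2): (-5) + 7 + 13 = 15
σ = (1, 2, 0): (-5) + (-3) + 16 = 8
σ = (2, 0, 1): 10 + 7 + (-1) = 16
σ = (2, 1, 0): 10 + 29 + 16 = 55
Optimal value attained by: σ = (0, 1, 2).
Answer: det⊕(A) = 55; verdict: SINGULAR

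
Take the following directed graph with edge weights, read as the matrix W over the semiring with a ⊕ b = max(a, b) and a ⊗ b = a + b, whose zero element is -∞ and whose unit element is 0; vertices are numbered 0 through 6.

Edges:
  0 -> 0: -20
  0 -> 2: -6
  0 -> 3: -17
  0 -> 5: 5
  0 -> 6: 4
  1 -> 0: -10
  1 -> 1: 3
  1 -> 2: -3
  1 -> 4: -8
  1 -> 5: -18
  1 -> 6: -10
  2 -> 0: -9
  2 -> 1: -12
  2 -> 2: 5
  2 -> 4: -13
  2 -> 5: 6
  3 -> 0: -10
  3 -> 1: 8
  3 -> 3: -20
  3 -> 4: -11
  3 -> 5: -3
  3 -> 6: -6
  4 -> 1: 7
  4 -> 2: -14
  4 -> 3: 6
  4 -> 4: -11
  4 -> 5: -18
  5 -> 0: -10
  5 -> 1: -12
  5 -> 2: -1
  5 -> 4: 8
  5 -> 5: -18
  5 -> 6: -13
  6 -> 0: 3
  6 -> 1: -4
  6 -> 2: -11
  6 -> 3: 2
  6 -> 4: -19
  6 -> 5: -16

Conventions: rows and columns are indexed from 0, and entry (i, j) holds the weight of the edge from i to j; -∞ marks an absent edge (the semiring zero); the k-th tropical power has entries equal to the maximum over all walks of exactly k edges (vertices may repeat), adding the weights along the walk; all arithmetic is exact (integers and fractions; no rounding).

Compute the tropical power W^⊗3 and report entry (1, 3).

W^⊗2:
  [7, 0, 4, 6, 13, 0, -8]
  [-7, 6, 2, -2, -5, 3, -6]
  [-4, -6, 10, -7, 14, 11, -5]
  [-2, 11, 5, -4, 5, -5, -2]
  [-3, 14, 4, -5, -1, 3, 0]
  [-10, 15, 4, 14, -3, 5, -6]
  [-8, 10, -3, -13, -8, 8, 7]
W^⊗3:
  [-4, 20, 9, 19, 8, 12, 11]
  [-3, 9, 7, 1, 11, 8, -3]
  [1, 21, 15, 20, 19, 16, 0]
  [1, 14, 10, 11, 3, 11, 2]
  [4, 17, 11, 5, 11, 10, 4]
  [5, 22, 12, 3, 13, 11, 8]
  [10, 13, 7, 9, 16, 3, 0]
Key observation: the optimum is the walk 1->1->4->3, with weight 3 + (-8) + 6 = 1.
Optimal value attained by: walk 1->1->4->3.
Answer: (W^⊗3)[1][3] = 1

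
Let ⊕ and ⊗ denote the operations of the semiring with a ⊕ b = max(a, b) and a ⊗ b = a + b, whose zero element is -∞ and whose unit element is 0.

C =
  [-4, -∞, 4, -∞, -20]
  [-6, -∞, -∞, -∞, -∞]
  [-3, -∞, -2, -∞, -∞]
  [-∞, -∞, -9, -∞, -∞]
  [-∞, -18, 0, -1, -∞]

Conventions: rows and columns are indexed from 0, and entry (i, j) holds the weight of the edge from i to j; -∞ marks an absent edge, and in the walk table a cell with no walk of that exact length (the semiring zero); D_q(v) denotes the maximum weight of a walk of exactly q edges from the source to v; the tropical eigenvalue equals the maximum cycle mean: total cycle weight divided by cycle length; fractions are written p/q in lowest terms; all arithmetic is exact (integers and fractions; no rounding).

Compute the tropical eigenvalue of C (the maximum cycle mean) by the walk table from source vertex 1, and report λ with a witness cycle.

q=0: [-∞, 0, -∞, -∞, -∞]
q=1: [-6, -∞, -∞, -∞, -∞]
q=2: [-10, -∞, -2, -∞, -26]
q=3: [-5, -44, -4, -27, -30]
q=4: [-7, -48, -1, -31, -25]
q=5: [-4, -43, -3, -26, -27]
Optimal cycle mean attained by: cycle 0->2->0, total 4 + (-3), length 2.
Answer: λ = 1/2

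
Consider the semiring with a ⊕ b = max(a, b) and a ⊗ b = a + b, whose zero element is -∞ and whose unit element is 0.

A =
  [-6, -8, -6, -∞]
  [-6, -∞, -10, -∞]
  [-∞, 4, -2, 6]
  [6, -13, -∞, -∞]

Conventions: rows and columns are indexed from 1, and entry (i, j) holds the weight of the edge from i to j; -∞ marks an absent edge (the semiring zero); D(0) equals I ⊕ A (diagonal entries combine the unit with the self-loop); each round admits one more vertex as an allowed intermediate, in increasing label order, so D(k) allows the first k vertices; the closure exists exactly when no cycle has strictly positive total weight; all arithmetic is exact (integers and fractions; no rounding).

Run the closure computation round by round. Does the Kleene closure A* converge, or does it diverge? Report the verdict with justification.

D(0):
  [0, -8, -6, -∞]
  [-6, 0, -10, -∞]
  [-∞, 4, 0, 6]
  [6, -13, -∞, 0]
D(1):
  [0, -8, -6, -∞]
  [-6, 0, -10, -∞]
  [-∞, 4, 0, 6]
  [6, -2, 0, 0]
D(2):
  [0, -8, -6, -∞]
  [-6, 0, -10, -∞]
  [-2, 4, 0, 6]
  [6, -2, 0, 0]
Detection: at round 3, diagonal entry (4, 4) turns strictly positive.
Key observation: the cycle 4->1->3->4 has total weight 6 + (-6) + 6, which is strictly positive.
Answer: DIVERGES — positive cycle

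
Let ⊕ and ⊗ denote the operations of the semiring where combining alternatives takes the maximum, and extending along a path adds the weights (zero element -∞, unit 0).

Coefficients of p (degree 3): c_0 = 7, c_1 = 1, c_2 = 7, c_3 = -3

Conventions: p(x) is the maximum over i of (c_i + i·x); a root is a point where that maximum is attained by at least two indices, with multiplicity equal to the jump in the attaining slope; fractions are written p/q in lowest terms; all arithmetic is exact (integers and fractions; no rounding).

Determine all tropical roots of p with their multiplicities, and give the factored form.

hull edge (i=0, c=7) to (i=2, c=7): slope 0, span 2
hull edge (i=2, c=7) to (i=3, c=-3): slope -10, span 1
Factored form: p(x) = -3 ⊗ (x ⊕ 0) ⊗ (x ⊕ 0) ⊗ (x ⊕ 10)
Answer: roots = 0 (mult 2), 10 (mult 1)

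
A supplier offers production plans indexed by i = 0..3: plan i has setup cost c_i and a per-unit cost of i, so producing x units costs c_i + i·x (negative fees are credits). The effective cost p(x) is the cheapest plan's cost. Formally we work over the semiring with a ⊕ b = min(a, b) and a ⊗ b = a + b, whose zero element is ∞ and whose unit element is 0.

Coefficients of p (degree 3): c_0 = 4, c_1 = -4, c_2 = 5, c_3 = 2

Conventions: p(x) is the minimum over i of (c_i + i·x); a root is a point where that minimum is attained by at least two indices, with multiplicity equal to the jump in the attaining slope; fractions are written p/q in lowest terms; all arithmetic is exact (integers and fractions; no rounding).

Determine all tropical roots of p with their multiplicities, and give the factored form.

hull edge (i=0, c=4) to (i=1, c=-4): slope -8, span 1
hull edge (i=1, c=-4) to (i=3, c=2): slope 3, span 2
Factored form: p(x) = 2 ⊗ (x ⊕ (-3)) ⊗ (x ⊕ (-3)) ⊗ (x ⊕ 8)
Answer: roots = -3 (mult 2), 8 (mult 1)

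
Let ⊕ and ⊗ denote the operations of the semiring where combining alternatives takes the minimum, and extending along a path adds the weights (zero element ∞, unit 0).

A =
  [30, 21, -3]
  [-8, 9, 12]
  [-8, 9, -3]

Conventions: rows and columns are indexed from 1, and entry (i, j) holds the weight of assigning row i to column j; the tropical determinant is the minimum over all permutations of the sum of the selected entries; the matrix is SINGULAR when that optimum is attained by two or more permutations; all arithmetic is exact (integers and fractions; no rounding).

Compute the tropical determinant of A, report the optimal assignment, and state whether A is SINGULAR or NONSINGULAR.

σ = (1, 2, 3): 30 + 9 + (-3) = 36
σ = (1, 3, 2): 30 + 12 + 9 = 51
σ = (2, 1, 3): 21 + (-8) + (-3) = 10
σ = (2, 3, 1): 21 + 12 + (-8) = 25
σ = (3, 1, 2): (-3) + (-8) + 9 = -2
σ = (3, 2, 1): (-3) + 9 + (-8) = -2
Optimal value attained by: σ = (3, 1, 2).
Answer: det⊕(A) = -2; verdict: SINGULAR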